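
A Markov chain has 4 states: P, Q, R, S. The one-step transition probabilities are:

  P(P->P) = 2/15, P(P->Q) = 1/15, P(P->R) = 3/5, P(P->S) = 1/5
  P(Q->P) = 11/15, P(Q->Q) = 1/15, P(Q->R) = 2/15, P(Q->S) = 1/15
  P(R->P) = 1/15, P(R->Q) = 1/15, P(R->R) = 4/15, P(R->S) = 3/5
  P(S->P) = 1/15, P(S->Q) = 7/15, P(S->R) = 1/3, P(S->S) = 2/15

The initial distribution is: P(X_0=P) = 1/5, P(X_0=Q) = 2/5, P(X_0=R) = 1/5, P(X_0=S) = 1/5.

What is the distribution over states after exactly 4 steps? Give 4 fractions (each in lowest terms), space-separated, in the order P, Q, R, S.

Propagating the distribution step by step (d_{t+1} = d_t * P):
d_0 = (P=1/5, Q=2/5, R=1/5, S=1/5)
  d_1[P] = 1/5*2/15 + 2/5*11/15 + 1/5*1/15 + 1/5*1/15 = 26/75
  d_1[Q] = 1/5*1/15 + 2/5*1/15 + 1/5*1/15 + 1/5*7/15 = 11/75
  d_1[R] = 1/5*3/5 + 2/5*2/15 + 1/5*4/15 + 1/5*1/3 = 22/75
  d_1[S] = 1/5*1/5 + 2/5*1/15 + 1/5*3/5 + 1/5*2/15 = 16/75
d_1 = (P=26/75, Q=11/75, R=22/75, S=16/75)
  d_2[P] = 26/75*2/15 + 11/75*11/15 + 22/75*1/15 + 16/75*1/15 = 211/1125
  d_2[Q] = 26/75*1/15 + 11/75*1/15 + 22/75*1/15 + 16/75*7/15 = 19/125
  d_2[R] = 26/75*3/5 + 11/75*2/15 + 22/75*4/15 + 16/75*1/3 = 424/1125
  d_2[S] = 26/75*1/5 + 11/75*1/15 + 22/75*3/5 + 16/75*2/15 = 319/1125
d_2 = (P=211/1125, Q=19/125, R=424/1125, S=319/1125)
  d_3[P] = 211/1125*2/15 + 19/125*11/15 + 424/1125*1/15 + 319/1125*1/15 = 3046/16875
  d_3[Q] = 211/1125*1/15 + 19/125*1/15 + 424/1125*1/15 + 319/1125*7/15 = 1013/5625
  d_3[R] = 211/1125*3/5 + 19/125*2/15 + 424/1125*4/15 + 319/1125*1/3 = 1844/5625
  d_3[S] = 211/1125*1/5 + 19/125*1/15 + 424/1125*3/5 + 319/1125*2/15 = 5258/16875
d_3 = (P=3046/16875, Q=1013/5625, R=1844/5625, S=5258/16875)
  d_4[P] = 3046/16875*2/15 + 1013/5625*11/15 + 1844/5625*1/15 + 5258/16875*1/15 = 50311/253125
  d_4[Q] = 3046/16875*1/15 + 1013/5625*1/15 + 1844/5625*1/15 + 5258/16875*7/15 = 16141/84375
  d_4[R] = 3046/16875*3/5 + 1013/5625*2/15 + 1844/5625*4/15 + 5258/16875*1/3 = 16382/50625
  d_4[S] = 3046/16875*1/5 + 1013/5625*1/15 + 1844/5625*3/5 + 5258/16875*2/15 = 72481/253125
d_4 = (P=50311/253125, Q=16141/84375, R=16382/50625, S=72481/253125)

Answer: 50311/253125 16141/84375 16382/50625 72481/253125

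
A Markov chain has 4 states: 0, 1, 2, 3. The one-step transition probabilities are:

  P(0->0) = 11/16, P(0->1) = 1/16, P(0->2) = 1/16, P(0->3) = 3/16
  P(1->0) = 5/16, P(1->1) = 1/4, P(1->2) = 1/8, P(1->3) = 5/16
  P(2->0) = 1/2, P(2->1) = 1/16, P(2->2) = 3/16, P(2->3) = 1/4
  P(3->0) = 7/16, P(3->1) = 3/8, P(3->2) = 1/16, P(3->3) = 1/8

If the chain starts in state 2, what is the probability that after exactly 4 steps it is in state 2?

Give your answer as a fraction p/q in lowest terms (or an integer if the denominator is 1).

Computing P^4 by repeated multiplication:
P^1 =
  0: [11/16, 1/16, 1/16, 3/16]
  1: [5/16, 1/4, 1/8, 5/16]
  2: [1/2, 1/16, 3/16, 1/4]
  3: [7/16, 3/8, 1/16, 1/8]
P^2 =
  0: [155/256, 17/128, 19/256, 3/16]
  1: [63/128, 53/256, 3/32, 53/256]
  2: [145/256, 39/256, 23/256, 49/256]
  3: [129/256, 11/64, 3/32, 59/256]
P^3 =
  0: [2363/4096, 299/2048, 41/512, 807/4096]
  1: [1107/2048, 85/512, 357/4096, 845/4096]
  2: [2317/4096, 309/2048, 341/4096, 205/1024]
  3: [561/1024, 683/4096, 87/1024, 821/4096]
P^4 =
  0: [4657/8192, 9925/65536, 2675/32768, 13005/65536]
  1: [36525/65536, 10361/65536, 2745/32768, 1645/8192]
  2: [37045/65536, 5025/32768, 1349/16384, 13045/65536]
  3: [18315/32768, 5125/32768, 5475/65536, 13181/65536]

(P^4)[2 -> 2] = 1349/16384

Answer: 1349/16384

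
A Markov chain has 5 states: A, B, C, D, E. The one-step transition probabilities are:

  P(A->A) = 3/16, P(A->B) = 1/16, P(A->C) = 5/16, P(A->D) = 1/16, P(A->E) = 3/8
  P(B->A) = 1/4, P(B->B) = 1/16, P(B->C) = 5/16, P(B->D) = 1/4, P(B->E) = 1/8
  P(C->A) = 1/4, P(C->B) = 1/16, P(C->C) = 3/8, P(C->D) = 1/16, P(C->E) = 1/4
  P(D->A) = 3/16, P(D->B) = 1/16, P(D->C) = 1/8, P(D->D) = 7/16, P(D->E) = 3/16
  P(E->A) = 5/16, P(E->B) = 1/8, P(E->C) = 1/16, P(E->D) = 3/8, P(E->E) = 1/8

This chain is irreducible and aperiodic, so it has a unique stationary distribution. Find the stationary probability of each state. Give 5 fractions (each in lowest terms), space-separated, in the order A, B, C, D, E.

Answer: 11867/50557 3876/50557 11407/50557 11948/50557 11459/50557

Derivation:
The stationary distribution satisfies pi = pi * P, i.e.:
  pi_A = 3/16*pi_A + 1/4*pi_B + 1/4*pi_C + 3/16*pi_D + 5/16*pi_E
  pi_B = 1/16*pi_A + 1/16*pi_B + 1/16*pi_C + 1/16*pi_D + 1/8*pi_E
  pi_C = 5/16*pi_A + 5/16*pi_B + 3/8*pi_C + 1/8*pi_D + 1/16*pi_E
  pi_D = 1/16*pi_A + 1/4*pi_B + 1/16*pi_C + 7/16*pi_D + 3/8*pi_E
  pi_E = 3/8*pi_A + 1/8*pi_B + 1/4*pi_C + 3/16*pi_D + 1/8*pi_E
with normalization: pi_A + pi_B + pi_C + pi_D + pi_E = 1.

Using the first 4 balance equations plus normalization, the linear system A*pi = b is:
  [-13/16, 1/4, 1/4, 3/16, 5/16] . pi = 0
  [1/16, -15/16, 1/16, 1/16, 1/8] . pi = 0
  [5/16, 5/16, -5/8, 1/8, 1/16] . pi = 0
  [1/16, 1/4, 1/16, -9/16, 3/8] . pi = 0
  [1, 1, 1, 1, 1] . pi = 1

Solving yields:
  pi_A = 11867/50557
  pi_B = 3876/50557
  pi_C = 11407/50557
  pi_D = 11948/50557
  pi_E = 11459/50557

Verification (pi * P):
  11867/50557*3/16 + 3876/50557*1/4 + 11407/50557*1/4 + 11948/50557*3/16 + 11459/50557*5/16 = 11867/50557 = pi_A  (ok)
  11867/50557*1/16 + 3876/50557*1/16 + 11407/50557*1/16 + 11948/50557*1/16 + 11459/50557*1/8 = 3876/50557 = pi_B  (ok)
  11867/50557*5/16 + 3876/50557*5/16 + 11407/50557*3/8 + 11948/50557*1/8 + 11459/50557*1/16 = 11407/50557 = pi_C  (ok)
  11867/50557*1/16 + 3876/50557*1/4 + 11407/50557*1/16 + 11948/50557*7/16 + 11459/50557*3/8 = 11948/50557 = pi_D  (ok)
  11867/50557*3/8 + 3876/50557*1/8 + 11407/50557*1/4 + 11948/50557*3/16 + 11459/50557*1/8 = 11459/50557 = pi_E  (ok)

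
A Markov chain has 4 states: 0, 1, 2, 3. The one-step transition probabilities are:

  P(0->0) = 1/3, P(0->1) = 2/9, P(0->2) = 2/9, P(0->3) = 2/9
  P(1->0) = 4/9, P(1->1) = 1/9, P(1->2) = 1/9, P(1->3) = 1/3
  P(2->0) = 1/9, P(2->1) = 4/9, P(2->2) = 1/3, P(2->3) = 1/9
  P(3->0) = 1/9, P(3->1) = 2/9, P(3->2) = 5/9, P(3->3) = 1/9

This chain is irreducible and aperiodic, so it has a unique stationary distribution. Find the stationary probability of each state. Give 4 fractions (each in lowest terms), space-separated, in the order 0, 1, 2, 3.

Answer: 107/422 109/422 123/422 83/422

Derivation:
The stationary distribution satisfies pi = pi * P, i.e.:
  pi_0 = 1/3*pi_0 + 4/9*pi_1 + 1/9*pi_2 + 1/9*pi_3
  pi_1 = 2/9*pi_0 + 1/9*pi_1 + 4/9*pi_2 + 2/9*pi_3
  pi_2 = 2/9*pi_0 + 1/9*pi_1 + 1/3*pi_2 + 5/9*pi_3
  pi_3 = 2/9*pi_0 + 1/3*pi_1 + 1/9*pi_2 + 1/9*pi_3
with normalization: pi_0 + pi_1 + pi_2 + pi_3 = 1.

Using the first 3 balance equations plus normalization, the linear system A*pi = b is:
  [-2/3, 4/9, 1/9, 1/9] . pi = 0
  [2/9, -8/9, 4/9, 2/9] . pi = 0
  [2/9, 1/9, -2/3, 5/9] . pi = 0
  [1, 1, 1, 1] . pi = 1

Solving yields:
  pi_0 = 107/422
  pi_1 = 109/422
  pi_2 = 123/422
  pi_3 = 83/422

Verification (pi * P):
  107/422*1/3 + 109/422*4/9 + 123/422*1/9 + 83/422*1/9 = 107/422 = pi_0  (ok)
  107/422*2/9 + 109/422*1/9 + 123/422*4/9 + 83/422*2/9 = 109/422 = pi_1  (ok)
  107/422*2/9 + 109/422*1/9 + 123/422*1/3 + 83/422*5/9 = 123/422 = pi_2  (ok)
  107/422*2/9 + 109/422*1/3 + 123/422*1/9 + 83/422*1/9 = 83/422 = pi_3  (ok)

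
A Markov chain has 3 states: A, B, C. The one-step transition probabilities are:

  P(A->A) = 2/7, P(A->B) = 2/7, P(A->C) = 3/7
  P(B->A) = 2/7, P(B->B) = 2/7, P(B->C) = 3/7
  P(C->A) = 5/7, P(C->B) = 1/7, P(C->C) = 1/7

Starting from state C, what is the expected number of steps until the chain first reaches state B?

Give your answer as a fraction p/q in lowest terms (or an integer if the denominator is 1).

Let h_i = expected steps to first reach B from state i.
Boundary: h_B = 0.
First-step equations for the other states:
  h_A = 1 + 2/7*h_A + 2/7*h_B + 3/7*h_C
  h_C = 1 + 5/7*h_A + 1/7*h_B + 1/7*h_C

Substituting h_B = 0 and rearranging gives the linear system (I - Q) h = 1:
  [5/7, -3/7] . (h_A, h_C) = 1
  [-5/7, 6/7] . (h_A, h_C) = 1

Solving yields:
  h_A = 21/5
  h_C = 14/3

Starting state is C, so the expected hitting time is h_C = 14/3.

Answer: 14/3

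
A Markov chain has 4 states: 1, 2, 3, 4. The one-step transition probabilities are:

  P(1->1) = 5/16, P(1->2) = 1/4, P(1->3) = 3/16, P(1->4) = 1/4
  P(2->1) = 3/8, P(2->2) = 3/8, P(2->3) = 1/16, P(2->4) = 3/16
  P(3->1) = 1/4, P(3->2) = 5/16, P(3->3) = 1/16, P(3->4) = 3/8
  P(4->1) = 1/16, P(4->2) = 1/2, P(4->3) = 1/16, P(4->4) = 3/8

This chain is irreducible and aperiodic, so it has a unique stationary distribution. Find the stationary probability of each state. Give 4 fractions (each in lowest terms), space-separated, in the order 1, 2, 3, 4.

The stationary distribution satisfies pi = pi * P, i.e.:
  pi_1 = 5/16*pi_1 + 3/8*pi_2 + 1/4*pi_3 + 1/16*pi_4
  pi_2 = 1/4*pi_1 + 3/8*pi_2 + 5/16*pi_3 + 1/2*pi_4
  pi_3 = 3/16*pi_1 + 1/16*pi_2 + 1/16*pi_3 + 1/16*pi_4
  pi_4 = 1/4*pi_1 + 3/16*pi_2 + 3/8*pi_3 + 3/8*pi_4
with normalization: pi_1 + pi_2 + pi_3 + pi_4 = 1.

Using the first 3 balance equations plus normalization, the linear system A*pi = b is:
  [-11/16, 3/8, 1/4, 1/16] . pi = 0
  [1/4, -5/8, 5/16, 1/2] . pi = 0
  [3/16, 1/16, -15/16, 1/16] . pi = 0
  [1, 1, 1, 1] . pi = 1

Solving yields:
  pi_1 = 967/3698
  pi_2 = 685/1849
  pi_3 = 176/1849
  pi_4 = 1009/3698

Verification (pi * P):
  967/3698*5/16 + 685/1849*3/8 + 176/1849*1/4 + 1009/3698*1/16 = 967/3698 = pi_1  (ok)
  967/3698*1/4 + 685/1849*3/8 + 176/1849*5/16 + 1009/3698*1/2 = 685/1849 = pi_2  (ok)
  967/3698*3/16 + 685/1849*1/16 + 176/1849*1/16 + 1009/3698*1/16 = 176/1849 = pi_3  (ok)
  967/3698*1/4 + 685/1849*3/16 + 176/1849*3/8 + 1009/3698*3/8 = 1009/3698 = pi_4  (ok)

Answer: 967/3698 685/1849 176/1849 1009/3698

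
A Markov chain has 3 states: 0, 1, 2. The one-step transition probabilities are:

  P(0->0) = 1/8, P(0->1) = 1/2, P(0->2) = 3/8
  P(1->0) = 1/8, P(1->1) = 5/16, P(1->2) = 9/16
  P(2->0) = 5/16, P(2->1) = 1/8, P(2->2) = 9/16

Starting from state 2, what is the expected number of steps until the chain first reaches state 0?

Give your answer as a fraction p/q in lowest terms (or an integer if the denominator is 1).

Answer: 208/59

Derivation:
Let h_i = expected steps to first reach 0 from state i.
Boundary: h_0 = 0.
First-step equations for the other states:
  h_1 = 1 + 1/8*h_0 + 5/16*h_1 + 9/16*h_2
  h_2 = 1 + 5/16*h_0 + 1/8*h_1 + 9/16*h_2

Substituting h_0 = 0 and rearranging gives the linear system (I - Q) h = 1:
  [11/16, -9/16] . (h_1, h_2) = 1
  [-1/8, 7/16] . (h_1, h_2) = 1

Solving yields:
  h_1 = 256/59
  h_2 = 208/59

Starting state is 2, so the expected hitting time is h_2 = 208/59.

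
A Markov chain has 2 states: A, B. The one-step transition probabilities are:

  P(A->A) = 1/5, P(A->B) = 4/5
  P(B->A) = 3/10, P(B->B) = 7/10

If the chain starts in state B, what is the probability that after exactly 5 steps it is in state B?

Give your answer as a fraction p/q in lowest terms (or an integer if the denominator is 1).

Computing P^5 by repeated multiplication:
P^1 =
  A: [1/5, 4/5]
  B: [3/10, 7/10]
P^2 =
  A: [7/25, 18/25]
  B: [27/100, 73/100]
P^3 =
  A: [34/125, 91/125]
  B: [273/1000, 727/1000]
P^4 =
  A: [341/1250, 909/1250]
  B: [2727/10000, 7273/10000]
P^5 =
  A: [3409/12500, 9091/12500]
  B: [27273/100000, 72727/100000]

(P^5)[B -> B] = 72727/100000

Answer: 72727/100000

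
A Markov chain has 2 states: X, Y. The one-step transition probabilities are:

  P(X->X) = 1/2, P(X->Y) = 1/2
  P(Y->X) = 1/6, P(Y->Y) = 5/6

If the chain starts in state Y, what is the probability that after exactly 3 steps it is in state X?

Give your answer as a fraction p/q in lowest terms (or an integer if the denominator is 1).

Computing P^3 by repeated multiplication:
P^1 =
  X: [1/2, 1/2]
  Y: [1/6, 5/6]
P^2 =
  X: [1/3, 2/3]
  Y: [2/9, 7/9]
P^3 =
  X: [5/18, 13/18]
  Y: [13/54, 41/54]

(P^3)[Y -> X] = 13/54

Answer: 13/54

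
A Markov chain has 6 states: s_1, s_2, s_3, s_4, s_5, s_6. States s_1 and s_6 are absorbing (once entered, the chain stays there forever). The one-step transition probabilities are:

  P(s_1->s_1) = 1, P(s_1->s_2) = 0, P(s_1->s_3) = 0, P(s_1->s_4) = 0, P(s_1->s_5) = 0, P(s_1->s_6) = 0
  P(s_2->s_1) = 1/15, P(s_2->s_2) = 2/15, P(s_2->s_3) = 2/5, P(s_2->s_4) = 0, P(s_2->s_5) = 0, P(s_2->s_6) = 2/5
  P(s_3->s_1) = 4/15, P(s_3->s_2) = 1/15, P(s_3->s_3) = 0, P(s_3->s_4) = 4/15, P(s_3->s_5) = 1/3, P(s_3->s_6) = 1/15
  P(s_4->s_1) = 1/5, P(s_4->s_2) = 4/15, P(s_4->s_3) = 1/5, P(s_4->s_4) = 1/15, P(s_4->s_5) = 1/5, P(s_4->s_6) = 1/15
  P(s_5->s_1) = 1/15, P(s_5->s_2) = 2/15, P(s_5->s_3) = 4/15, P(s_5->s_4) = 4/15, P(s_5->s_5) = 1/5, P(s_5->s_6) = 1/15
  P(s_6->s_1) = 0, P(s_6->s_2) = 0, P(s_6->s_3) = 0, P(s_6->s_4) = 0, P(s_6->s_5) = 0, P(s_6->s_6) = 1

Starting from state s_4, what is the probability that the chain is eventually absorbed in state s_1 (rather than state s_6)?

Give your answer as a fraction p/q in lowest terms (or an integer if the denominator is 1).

Let a_i = P(absorbed in s_1 | start in state i).
Boundary conditions: a_s_1 = 1, a_s_6 = 0.
For each transient state i, a_i = sum_j P(i->j) * a_j:
  a_s_2 = 1/15*a_s_1 + 2/15*a_s_2 + 2/5*a_s_3 + 0*a_s_4 + 0*a_s_5 + 2/5*a_s_6
  a_s_3 = 4/15*a_s_1 + 1/15*a_s_2 + 0*a_s_3 + 4/15*a_s_4 + 1/3*a_s_5 + 1/15*a_s_6
  a_s_4 = 1/5*a_s_1 + 4/15*a_s_2 + 1/5*a_s_3 + 1/15*a_s_4 + 1/5*a_s_5 + 1/15*a_s_6
  a_s_5 = 1/15*a_s_1 + 2/15*a_s_2 + 4/15*a_s_3 + 4/15*a_s_4 + 1/5*a_s_5 + 1/15*a_s_6

Substituting a_s_1 = 1 and a_s_6 = 0, rearrange to (I - Q) a = r where r[i] = P(i -> s_1):
  [13/15, -2/5, 0, 0] . (a_s_2, a_s_3, a_s_4, a_s_5) = 1/15
  [-1/15, 1, -4/15, -1/3] . (a_s_2, a_s_3, a_s_4, a_s_5) = 4/15
  [-4/15, -1/5, 14/15, -1/5] . (a_s_2, a_s_3, a_s_4, a_s_5) = 1/5
  [-2/15, -4/15, -4/15, 4/5] . (a_s_2, a_s_3, a_s_4, a_s_5) = 1/15

Solving yields:
  a_s_2 = 1817/4988
  a_s_3 = 6211/9976
  a_s_4 = 5663/9976
  a_s_5 = 5395/9976

Starting state is s_4, so the absorption probability is a_s_4 = 5663/9976.

Answer: 5663/9976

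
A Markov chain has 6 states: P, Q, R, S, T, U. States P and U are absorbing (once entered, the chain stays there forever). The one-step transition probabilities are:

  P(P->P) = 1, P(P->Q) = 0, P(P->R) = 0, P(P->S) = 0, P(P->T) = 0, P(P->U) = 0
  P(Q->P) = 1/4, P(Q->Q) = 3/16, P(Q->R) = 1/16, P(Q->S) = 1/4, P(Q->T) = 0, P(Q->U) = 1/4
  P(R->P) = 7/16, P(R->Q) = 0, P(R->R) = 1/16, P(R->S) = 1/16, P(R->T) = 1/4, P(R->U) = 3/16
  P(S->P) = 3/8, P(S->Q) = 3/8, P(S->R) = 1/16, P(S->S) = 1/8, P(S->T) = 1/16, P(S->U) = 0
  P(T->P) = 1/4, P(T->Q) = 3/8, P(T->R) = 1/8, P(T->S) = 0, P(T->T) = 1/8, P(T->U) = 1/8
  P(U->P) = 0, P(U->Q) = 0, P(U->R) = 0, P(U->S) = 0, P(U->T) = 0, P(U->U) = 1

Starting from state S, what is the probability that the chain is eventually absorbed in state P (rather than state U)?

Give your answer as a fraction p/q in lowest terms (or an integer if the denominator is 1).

Answer: 12043/15413

Derivation:
Let a_i = P(absorbed in P | start in state i).
Boundary conditions: a_P = 1, a_U = 0.
For each transient state i, a_i = sum_j P(i->j) * a_j:
  a_Q = 1/4*a_P + 3/16*a_Q + 1/16*a_R + 1/4*a_S + 0*a_T + 1/4*a_U
  a_R = 7/16*a_P + 0*a_Q + 1/16*a_R + 1/16*a_S + 1/4*a_T + 3/16*a_U
  a_S = 3/8*a_P + 3/8*a_Q + 1/16*a_R + 1/8*a_S + 1/16*a_T + 0*a_U
  a_T = 1/4*a_P + 3/8*a_Q + 1/8*a_R + 0*a_S + 1/8*a_T + 1/8*a_U

Substituting a_P = 1 and a_U = 0, rearrange to (I - Q) a = r where r[i] = P(i -> P):
  [13/16, -1/16, -1/4, 0] . (a_Q, a_R, a_S, a_T) = 1/4
  [0, 15/16, -1/16, -1/4] . (a_Q, a_R, a_S, a_T) = 7/16
  [-3/8, -1/16, 7/8, -1/16] . (a_Q, a_R, a_S, a_T) = 3/8
  [-3/8, -1/8, 0, 7/8] . (a_Q, a_R, a_S, a_T) = 1/4

Solving yields:
  a_Q = 9266/15413
  a_R = 10634/15413
  a_S = 12043/15413
  a_T = 9894/15413

Starting state is S, so the absorption probability is a_S = 12043/15413.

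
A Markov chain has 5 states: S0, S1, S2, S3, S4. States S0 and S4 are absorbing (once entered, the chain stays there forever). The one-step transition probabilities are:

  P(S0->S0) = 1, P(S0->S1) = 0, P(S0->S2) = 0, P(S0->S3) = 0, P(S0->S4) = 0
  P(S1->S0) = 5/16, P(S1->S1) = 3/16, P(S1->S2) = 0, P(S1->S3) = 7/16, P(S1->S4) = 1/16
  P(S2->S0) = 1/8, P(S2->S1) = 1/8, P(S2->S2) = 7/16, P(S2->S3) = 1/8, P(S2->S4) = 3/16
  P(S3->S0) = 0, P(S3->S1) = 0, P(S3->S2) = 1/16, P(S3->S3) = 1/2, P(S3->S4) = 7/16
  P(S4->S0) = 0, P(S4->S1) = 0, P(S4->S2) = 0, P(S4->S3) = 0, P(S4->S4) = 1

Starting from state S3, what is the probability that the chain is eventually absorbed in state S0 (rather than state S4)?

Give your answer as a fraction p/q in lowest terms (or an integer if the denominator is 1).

Let a_i = P(absorbed in S0 | start in state i).
Boundary conditions: a_S0 = 1, a_S4 = 0.
For each transient state i, a_i = sum_j P(i->j) * a_j:
  a_S1 = 5/16*a_S0 + 3/16*a_S1 + 0*a_S2 + 7/16*a_S3 + 1/16*a_S4
  a_S2 = 1/8*a_S0 + 1/8*a_S1 + 7/16*a_S2 + 1/8*a_S3 + 3/16*a_S4
  a_S3 = 0*a_S0 + 0*a_S1 + 1/16*a_S2 + 1/2*a_S3 + 7/16*a_S4

Substituting a_S0 = 1 and a_S4 = 0, rearrange to (I - Q) a = r where r[i] = P(i -> S0):
  [13/16, 0, -7/16] . (a_S1, a_S2, a_S3) = 5/16
  [-1/8, 9/16, -1/8] . (a_S1, a_S2, a_S3) = 1/8
  [0, -1/16, 1/2] . (a_S1, a_S2, a_S3) = 0

Solving yields:
  a_S1 = 13/32
  a_S2 = 9/28
  a_S3 = 9/224

Starting state is S3, so the absorption probability is a_S3 = 9/224.

Answer: 9/224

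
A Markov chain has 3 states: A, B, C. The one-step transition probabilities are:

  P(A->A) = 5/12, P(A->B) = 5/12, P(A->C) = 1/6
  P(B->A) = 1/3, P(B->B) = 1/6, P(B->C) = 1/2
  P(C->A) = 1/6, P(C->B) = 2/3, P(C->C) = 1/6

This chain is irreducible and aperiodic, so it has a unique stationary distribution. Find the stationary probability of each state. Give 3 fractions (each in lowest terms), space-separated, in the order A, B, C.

Answer: 13/42 11/28 25/84

Derivation:
The stationary distribution satisfies pi = pi * P, i.e.:
  pi_A = 5/12*pi_A + 1/3*pi_B + 1/6*pi_C
  pi_B = 5/12*pi_A + 1/6*pi_B + 2/3*pi_C
  pi_C = 1/6*pi_A + 1/2*pi_B + 1/6*pi_C
with normalization: pi_A + pi_B + pi_C = 1.

Using the first 2 balance equations plus normalization, the linear system A*pi = b is:
  [-7/12, 1/3, 1/6] . pi = 0
  [5/12, -5/6, 2/3] . pi = 0
  [1, 1, 1] . pi = 1

Solving yields:
  pi_A = 13/42
  pi_B = 11/28
  pi_C = 25/84

Verification (pi * P):
  13/42*5/12 + 11/28*1/3 + 25/84*1/6 = 13/42 = pi_A  (ok)
  13/42*5/12 + 11/28*1/6 + 25/84*2/3 = 11/28 = pi_B  (ok)
  13/42*1/6 + 11/28*1/2 + 25/84*1/6 = 25/84 = pi_C  (ok)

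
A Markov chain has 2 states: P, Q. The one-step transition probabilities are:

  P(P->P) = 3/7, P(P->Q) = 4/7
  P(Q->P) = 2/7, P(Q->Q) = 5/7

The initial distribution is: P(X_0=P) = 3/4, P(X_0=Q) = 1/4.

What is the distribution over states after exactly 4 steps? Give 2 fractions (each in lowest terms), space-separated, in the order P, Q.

Answer: 3203/9604 6401/9604

Derivation:
Propagating the distribution step by step (d_{t+1} = d_t * P):
d_0 = (P=3/4, Q=1/4)
  d_1[P] = 3/4*3/7 + 1/4*2/7 = 11/28
  d_1[Q] = 3/4*4/7 + 1/4*5/7 = 17/28
d_1 = (P=11/28, Q=17/28)
  d_2[P] = 11/28*3/7 + 17/28*2/7 = 67/196
  d_2[Q] = 11/28*4/7 + 17/28*5/7 = 129/196
d_2 = (P=67/196, Q=129/196)
  d_3[P] = 67/196*3/7 + 129/196*2/7 = 459/1372
  d_3[Q] = 67/196*4/7 + 129/196*5/7 = 913/1372
d_3 = (P=459/1372, Q=913/1372)
  d_4[P] = 459/1372*3/7 + 913/1372*2/7 = 3203/9604
  d_4[Q] = 459/1372*4/7 + 913/1372*5/7 = 6401/9604
d_4 = (P=3203/9604, Q=6401/9604)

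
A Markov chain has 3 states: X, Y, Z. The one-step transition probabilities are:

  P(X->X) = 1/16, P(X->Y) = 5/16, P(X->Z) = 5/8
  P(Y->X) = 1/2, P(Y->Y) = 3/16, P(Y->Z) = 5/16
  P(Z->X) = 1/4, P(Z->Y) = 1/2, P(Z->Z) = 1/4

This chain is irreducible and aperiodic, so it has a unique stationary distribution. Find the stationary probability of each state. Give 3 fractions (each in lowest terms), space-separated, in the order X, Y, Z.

Answer: 116/411 140/411 155/411

Derivation:
The stationary distribution satisfies pi = pi * P, i.e.:
  pi_X = 1/16*pi_X + 1/2*pi_Y + 1/4*pi_Z
  pi_Y = 5/16*pi_X + 3/16*pi_Y + 1/2*pi_Z
  pi_Z = 5/8*pi_X + 5/16*pi_Y + 1/4*pi_Z
with normalization: pi_X + pi_Y + pi_Z = 1.

Using the first 2 balance equations plus normalization, the linear system A*pi = b is:
  [-15/16, 1/2, 1/4] . pi = 0
  [5/16, -13/16, 1/2] . pi = 0
  [1, 1, 1] . pi = 1

Solving yields:
  pi_X = 116/411
  pi_Y = 140/411
  pi_Z = 155/411

Verification (pi * P):
  116/411*1/16 + 140/411*1/2 + 155/411*1/4 = 116/411 = pi_X  (ok)
  116/411*5/16 + 140/411*3/16 + 155/411*1/2 = 140/411 = pi_Y  (ok)
  116/411*5/8 + 140/411*5/16 + 155/411*1/4 = 155/411 = pi_Z  (ok)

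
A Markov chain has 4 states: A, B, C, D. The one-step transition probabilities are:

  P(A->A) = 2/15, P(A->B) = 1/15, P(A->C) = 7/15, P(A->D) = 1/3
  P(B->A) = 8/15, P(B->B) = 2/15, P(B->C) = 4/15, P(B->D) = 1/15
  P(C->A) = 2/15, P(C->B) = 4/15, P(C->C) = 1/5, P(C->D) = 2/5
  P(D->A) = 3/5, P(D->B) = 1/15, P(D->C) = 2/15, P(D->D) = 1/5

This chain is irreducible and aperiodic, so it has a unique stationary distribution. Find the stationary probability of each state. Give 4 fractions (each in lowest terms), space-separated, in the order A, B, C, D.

Answer: 296/937 122/937 257/937 262/937

Derivation:
The stationary distribution satisfies pi = pi * P, i.e.:
  pi_A = 2/15*pi_A + 8/15*pi_B + 2/15*pi_C + 3/5*pi_D
  pi_B = 1/15*pi_A + 2/15*pi_B + 4/15*pi_C + 1/15*pi_D
  pi_C = 7/15*pi_A + 4/15*pi_B + 1/5*pi_C + 2/15*pi_D
  pi_D = 1/3*pi_A + 1/15*pi_B + 2/5*pi_C + 1/5*pi_D
with normalization: pi_A + pi_B + pi_C + pi_D = 1.

Using the first 3 balance equations plus normalization, the linear system A*pi = b is:
  [-13/15, 8/15, 2/15, 3/5] . pi = 0
  [1/15, -13/15, 4/15, 1/15] . pi = 0
  [7/15, 4/15, -4/5, 2/15] . pi = 0
  [1, 1, 1, 1] . pi = 1

Solving yields:
  pi_A = 296/937
  pi_B = 122/937
  pi_C = 257/937
  pi_D = 262/937

Verification (pi * P):
  296/937*2/15 + 122/937*8/15 + 257/937*2/15 + 262/937*3/5 = 296/937 = pi_A  (ok)
  296/937*1/15 + 122/937*2/15 + 257/937*4/15 + 262/937*1/15 = 122/937 = pi_B  (ok)
  296/937*7/15 + 122/937*4/15 + 257/937*1/5 + 262/937*2/15 = 257/937 = pi_C  (ok)
  296/937*1/3 + 122/937*1/15 + 257/937*2/5 + 262/937*1/5 = 262/937 = pi_D  (ok)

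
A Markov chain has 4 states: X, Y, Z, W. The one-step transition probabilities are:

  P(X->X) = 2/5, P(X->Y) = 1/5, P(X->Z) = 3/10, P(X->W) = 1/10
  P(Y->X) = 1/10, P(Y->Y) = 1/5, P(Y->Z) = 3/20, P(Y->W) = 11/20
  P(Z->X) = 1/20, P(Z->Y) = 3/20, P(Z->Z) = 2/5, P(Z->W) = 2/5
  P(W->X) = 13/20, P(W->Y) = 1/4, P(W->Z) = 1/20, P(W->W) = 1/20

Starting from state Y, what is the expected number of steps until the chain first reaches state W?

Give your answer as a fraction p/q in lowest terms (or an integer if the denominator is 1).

Answer: 355/163

Derivation:
Let h_i = expected steps to first reach W from state i.
Boundary: h_W = 0.
First-step equations for the other states:
  h_X = 1 + 2/5*h_X + 1/5*h_Y + 3/10*h_Z + 1/10*h_W
  h_Y = 1 + 1/10*h_X + 1/5*h_Y + 3/20*h_Z + 11/20*h_W
  h_Z = 1 + 1/20*h_X + 3/20*h_Y + 2/5*h_Z + 2/5*h_W

Substituting h_W = 0 and rearranging gives the linear system (I - Q) h = 1:
  [3/5, -1/5, -3/10] . (h_X, h_Y, h_Z) = 1
  [-1/10, 4/5, -3/20] . (h_X, h_Y, h_Z) = 1
  [-1/20, -3/20, 3/5] . (h_X, h_Y, h_Z) = 1

Solving yields:
  h_X = 595/163
  h_Y = 355/163
  h_Z = 410/163

Starting state is Y, so the expected hitting time is h_Y = 355/163.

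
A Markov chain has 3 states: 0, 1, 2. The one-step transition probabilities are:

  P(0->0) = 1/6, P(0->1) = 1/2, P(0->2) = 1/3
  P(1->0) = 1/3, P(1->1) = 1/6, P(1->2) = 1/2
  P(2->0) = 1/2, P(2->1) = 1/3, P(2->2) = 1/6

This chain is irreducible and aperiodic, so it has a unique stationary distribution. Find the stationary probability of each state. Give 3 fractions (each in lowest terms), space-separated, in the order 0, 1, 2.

The stationary distribution satisfies pi = pi * P, i.e.:
  pi_0 = 1/6*pi_0 + 1/3*pi_1 + 1/2*pi_2
  pi_1 = 1/2*pi_0 + 1/6*pi_1 + 1/3*pi_2
  pi_2 = 1/3*pi_0 + 1/2*pi_1 + 1/6*pi_2
with normalization: pi_0 + pi_1 + pi_2 = 1.

Using the first 2 balance equations plus normalization, the linear system A*pi = b is:
  [-5/6, 1/3, 1/2] . pi = 0
  [1/2, -5/6, 1/3] . pi = 0
  [1, 1, 1] . pi = 1

Solving yields:
  pi_0 = 1/3
  pi_1 = 1/3
  pi_2 = 1/3

Verification (pi * P):
  1/3*1/6 + 1/3*1/3 + 1/3*1/2 = 1/3 = pi_0  (ok)
  1/3*1/2 + 1/3*1/6 + 1/3*1/3 = 1/3 = pi_1  (ok)
  1/3*1/3 + 1/3*1/2 + 1/3*1/6 = 1/3 = pi_2  (ok)

Answer: 1/3 1/3 1/3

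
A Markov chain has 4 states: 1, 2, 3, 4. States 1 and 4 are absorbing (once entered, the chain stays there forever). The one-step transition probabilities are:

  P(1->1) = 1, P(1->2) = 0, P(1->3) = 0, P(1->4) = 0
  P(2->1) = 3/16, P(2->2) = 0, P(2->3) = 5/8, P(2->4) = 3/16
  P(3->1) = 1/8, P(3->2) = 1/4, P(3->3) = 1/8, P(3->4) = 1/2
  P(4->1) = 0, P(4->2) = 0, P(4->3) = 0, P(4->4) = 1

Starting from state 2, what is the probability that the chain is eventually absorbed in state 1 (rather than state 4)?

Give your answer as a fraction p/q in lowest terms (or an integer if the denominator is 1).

Answer: 31/92

Derivation:
Let a_i = P(absorbed in 1 | start in state i).
Boundary conditions: a_1 = 1, a_4 = 0.
For each transient state i, a_i = sum_j P(i->j) * a_j:
  a_2 = 3/16*a_1 + 0*a_2 + 5/8*a_3 + 3/16*a_4
  a_3 = 1/8*a_1 + 1/4*a_2 + 1/8*a_3 + 1/2*a_4

Substituting a_1 = 1 and a_4 = 0, rearrange to (I - Q) a = r where r[i] = P(i -> 1):
  [1, -5/8] . (a_2, a_3) = 3/16
  [-1/4, 7/8] . (a_2, a_3) = 1/8

Solving yields:
  a_2 = 31/92
  a_3 = 11/46

Starting state is 2, so the absorption probability is a_2 = 31/92.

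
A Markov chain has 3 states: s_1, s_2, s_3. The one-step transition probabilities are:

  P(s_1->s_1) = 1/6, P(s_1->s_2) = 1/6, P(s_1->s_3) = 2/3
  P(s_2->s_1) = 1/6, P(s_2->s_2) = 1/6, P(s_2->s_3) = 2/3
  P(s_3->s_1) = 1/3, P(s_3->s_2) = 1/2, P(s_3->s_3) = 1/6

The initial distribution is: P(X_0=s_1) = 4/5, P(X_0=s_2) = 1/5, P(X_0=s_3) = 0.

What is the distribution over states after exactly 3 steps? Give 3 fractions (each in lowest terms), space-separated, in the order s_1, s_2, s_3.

Propagating the distribution step by step (d_{t+1} = d_t * P):
d_0 = (s_1=4/5, s_2=1/5, s_3=0)
  d_1[s_1] = 4/5*1/6 + 1/5*1/6 + 0*1/3 = 1/6
  d_1[s_2] = 4/5*1/6 + 1/5*1/6 + 0*1/2 = 1/6
  d_1[s_3] = 4/5*2/3 + 1/5*2/3 + 0*1/6 = 2/3
d_1 = (s_1=1/6, s_2=1/6, s_3=2/3)
  d_2[s_1] = 1/6*1/6 + 1/6*1/6 + 2/3*1/3 = 5/18
  d_2[s_2] = 1/6*1/6 + 1/6*1/6 + 2/3*1/2 = 7/18
  d_2[s_3] = 1/6*2/3 + 1/6*2/3 + 2/3*1/6 = 1/3
d_2 = (s_1=5/18, s_2=7/18, s_3=1/3)
  d_3[s_1] = 5/18*1/6 + 7/18*1/6 + 1/3*1/3 = 2/9
  d_3[s_2] = 5/18*1/6 + 7/18*1/6 + 1/3*1/2 = 5/18
  d_3[s_3] = 5/18*2/3 + 7/18*2/3 + 1/3*1/6 = 1/2
d_3 = (s_1=2/9, s_2=5/18, s_3=1/2)

Answer: 2/9 5/18 1/2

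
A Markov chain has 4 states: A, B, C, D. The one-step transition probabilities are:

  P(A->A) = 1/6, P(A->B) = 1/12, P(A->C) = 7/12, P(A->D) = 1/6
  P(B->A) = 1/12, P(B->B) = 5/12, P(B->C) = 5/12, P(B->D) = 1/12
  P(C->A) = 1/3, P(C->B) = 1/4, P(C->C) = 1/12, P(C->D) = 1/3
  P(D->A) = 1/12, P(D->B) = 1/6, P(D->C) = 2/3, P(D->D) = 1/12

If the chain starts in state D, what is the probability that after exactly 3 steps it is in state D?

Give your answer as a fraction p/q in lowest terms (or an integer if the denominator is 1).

Answer: 35/216

Derivation:
Computing P^3 by repeated multiplication:
P^1 =
  A: [1/6, 1/12, 7/12, 1/6]
  B: [1/12, 5/12, 5/12, 1/12]
  C: [1/3, 1/4, 1/12, 1/3]
  D: [1/12, 1/6, 2/3, 1/12]
P^2 =
  A: [35/144, 2/9, 7/24, 35/144]
  B: [7/36, 43/144, 5/16, 7/36]
  C: [19/144, 5/24, 19/36, 19/144]
  D: [37/144, 37/144, 11/48, 37/144]
P^3 =
  A: [305/1728, 391/1728, 727/1728, 305/1728]
  B: [307/1728, 217/864, 85/216, 307/1728]
  C: [391/1728, 145/576, 511/1728, 391/1728]
  D: [35/216, 395/1728, 773/1728, 35/216]

(P^3)[D -> D] = 35/216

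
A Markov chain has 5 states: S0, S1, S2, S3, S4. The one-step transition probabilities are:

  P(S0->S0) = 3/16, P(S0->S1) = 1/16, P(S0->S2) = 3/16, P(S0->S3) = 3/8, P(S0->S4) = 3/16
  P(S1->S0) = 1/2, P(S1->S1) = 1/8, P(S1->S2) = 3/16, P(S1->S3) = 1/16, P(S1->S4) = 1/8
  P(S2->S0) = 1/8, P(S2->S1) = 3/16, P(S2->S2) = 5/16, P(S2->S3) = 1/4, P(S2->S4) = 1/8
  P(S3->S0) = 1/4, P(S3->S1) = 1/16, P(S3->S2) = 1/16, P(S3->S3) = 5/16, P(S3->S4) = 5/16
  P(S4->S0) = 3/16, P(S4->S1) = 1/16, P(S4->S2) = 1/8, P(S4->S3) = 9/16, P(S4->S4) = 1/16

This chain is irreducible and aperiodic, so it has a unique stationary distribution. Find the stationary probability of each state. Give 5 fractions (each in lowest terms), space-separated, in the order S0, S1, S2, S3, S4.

The stationary distribution satisfies pi = pi * P, i.e.:
  pi_S0 = 3/16*pi_S0 + 1/2*pi_S1 + 1/8*pi_S2 + 1/4*pi_S3 + 3/16*pi_S4
  pi_S1 = 1/16*pi_S0 + 1/8*pi_S1 + 3/16*pi_S2 + 1/16*pi_S3 + 1/16*pi_S4
  pi_S2 = 3/16*pi_S0 + 3/16*pi_S1 + 5/16*pi_S2 + 1/16*pi_S3 + 1/8*pi_S4
  pi_S3 = 3/8*pi_S0 + 1/16*pi_S1 + 1/4*pi_S2 + 5/16*pi_S3 + 9/16*pi_S4
  pi_S4 = 3/16*pi_S0 + 1/8*pi_S1 + 1/8*pi_S2 + 5/16*pi_S3 + 1/16*pi_S4
with normalization: pi_S0 + pi_S1 + pi_S2 + pi_S3 + pi_S4 = 1.

Using the first 4 balance equations plus normalization, the linear system A*pi = b is:
  [-13/16, 1/2, 1/8, 1/4, 3/16] . pi = 0
  [1/16, -7/8, 3/16, 1/16, 1/16] . pi = 0
  [3/16, 3/16, -11/16, 1/16, 1/8] . pi = 0
  [3/8, 1/16, 1/4, -11/16, 9/16] . pi = 0
  [1, 1, 1, 1, 1] . pi = 1

Solving yields:
  pi_S0 = 4615/20363
  pi_S1 = 1769/20363
  pi_S2 = 3086/20363
  pi_S3 = 6992/20363
  pi_S4 = 3901/20363

Verification (pi * P):
  4615/20363*3/16 + 1769/20363*1/2 + 3086/20363*1/8 + 6992/20363*1/4 + 3901/20363*3/16 = 4615/20363 = pi_S0  (ok)
  4615/20363*1/16 + 1769/20363*1/8 + 3086/20363*3/16 + 6992/20363*1/16 + 3901/20363*1/16 = 1769/20363 = pi_S1  (ok)
  4615/20363*3/16 + 1769/20363*3/16 + 3086/20363*5/16 + 6992/20363*1/16 + 3901/20363*1/8 = 3086/20363 = pi_S2  (ok)
  4615/20363*3/8 + 1769/20363*1/16 + 3086/20363*1/4 + 6992/20363*5/16 + 3901/20363*9/16 = 6992/20363 = pi_S3  (ok)
  4615/20363*3/16 + 1769/20363*1/8 + 3086/20363*1/8 + 6992/20363*5/16 + 3901/20363*1/16 = 3901/20363 = pi_S4  (ok)

Answer: 4615/20363 1769/20363 3086/20363 6992/20363 3901/20363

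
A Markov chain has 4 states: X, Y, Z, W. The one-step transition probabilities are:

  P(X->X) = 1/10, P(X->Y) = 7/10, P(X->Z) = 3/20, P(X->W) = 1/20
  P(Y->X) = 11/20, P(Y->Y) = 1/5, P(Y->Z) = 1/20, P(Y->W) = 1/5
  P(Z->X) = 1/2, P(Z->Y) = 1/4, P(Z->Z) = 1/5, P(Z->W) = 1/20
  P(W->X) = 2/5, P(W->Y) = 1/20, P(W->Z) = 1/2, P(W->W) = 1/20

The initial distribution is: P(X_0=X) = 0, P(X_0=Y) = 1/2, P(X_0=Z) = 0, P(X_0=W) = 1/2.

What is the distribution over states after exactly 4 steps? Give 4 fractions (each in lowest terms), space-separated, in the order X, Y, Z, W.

Answer: 111609/320000 24731/64000 51873/320000 32863/320000

Derivation:
Propagating the distribution step by step (d_{t+1} = d_t * P):
d_0 = (X=0, Y=1/2, Z=0, W=1/2)
  d_1[X] = 0*1/10 + 1/2*11/20 + 0*1/2 + 1/2*2/5 = 19/40
  d_1[Y] = 0*7/10 + 1/2*1/5 + 0*1/4 + 1/2*1/20 = 1/8
  d_1[Z] = 0*3/20 + 1/2*1/20 + 0*1/5 + 1/2*1/2 = 11/40
  d_1[W] = 0*1/20 + 1/2*1/5 + 0*1/20 + 1/2*1/20 = 1/8
d_1 = (X=19/40, Y=1/8, Z=11/40, W=1/8)
  d_2[X] = 19/40*1/10 + 1/8*11/20 + 11/40*1/2 + 1/8*2/5 = 243/800
  d_2[Y] = 19/40*7/10 + 1/8*1/5 + 11/40*1/4 + 1/8*1/20 = 173/400
  d_2[Z] = 19/40*3/20 + 1/8*1/20 + 11/40*1/5 + 1/8*1/2 = 39/200
  d_2[W] = 19/40*1/20 + 1/8*1/5 + 11/40*1/20 + 1/8*1/20 = 11/160
d_2 = (X=243/800, Y=173/400, Z=39/200, W=11/160)
  d_3[X] = 243/800*1/10 + 173/400*11/20 + 39/200*1/2 + 11/160*2/5 = 1573/4000
  d_3[Y] = 243/800*7/10 + 173/400*1/5 + 39/200*1/4 + 11/160*1/20 = 5621/16000
  d_3[Z] = 243/800*3/20 + 173/400*1/20 + 39/200*1/5 + 11/160*1/2 = 2249/16000
  d_3[W] = 243/800*1/20 + 173/400*1/5 + 39/200*1/20 + 11/160*1/20 = 919/8000
d_3 = (X=1573/4000, Y=5621/16000, Z=2249/16000, W=919/8000)
  d_4[X] = 1573/4000*1/10 + 5621/16000*11/20 + 2249/16000*1/2 + 919/8000*2/5 = 111609/320000
  d_4[Y] = 1573/4000*7/10 + 5621/16000*1/5 + 2249/16000*1/4 + 919/8000*1/20 = 24731/64000
  d_4[Z] = 1573/4000*3/20 + 5621/16000*1/20 + 2249/16000*1/5 + 919/8000*1/2 = 51873/320000
  d_4[W] = 1573/4000*1/20 + 5621/16000*1/5 + 2249/16000*1/20 + 919/8000*1/20 = 32863/320000
d_4 = (X=111609/320000, Y=24731/64000, Z=51873/320000, W=32863/320000)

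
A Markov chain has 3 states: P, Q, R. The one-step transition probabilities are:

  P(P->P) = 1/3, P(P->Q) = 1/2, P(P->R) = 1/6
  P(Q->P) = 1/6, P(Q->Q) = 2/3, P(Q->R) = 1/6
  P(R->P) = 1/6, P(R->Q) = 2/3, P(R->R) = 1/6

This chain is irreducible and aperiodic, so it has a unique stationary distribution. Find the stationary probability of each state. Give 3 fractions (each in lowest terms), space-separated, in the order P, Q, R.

The stationary distribution satisfies pi = pi * P, i.e.:
  pi_P = 1/3*pi_P + 1/6*pi_Q + 1/6*pi_R
  pi_Q = 1/2*pi_P + 2/3*pi_Q + 2/3*pi_R
  pi_R = 1/6*pi_P + 1/6*pi_Q + 1/6*pi_R
with normalization: pi_P + pi_Q + pi_R = 1.

Using the first 2 balance equations plus normalization, the linear system A*pi = b is:
  [-2/3, 1/6, 1/6] . pi = 0
  [1/2, -1/3, 2/3] . pi = 0
  [1, 1, 1] . pi = 1

Solving yields:
  pi_P = 1/5
  pi_Q = 19/30
  pi_R = 1/6

Verification (pi * P):
  1/5*1/3 + 19/30*1/6 + 1/6*1/6 = 1/5 = pi_P  (ok)
  1/5*1/2 + 19/30*2/3 + 1/6*2/3 = 19/30 = pi_Q  (ok)
  1/5*1/6 + 19/30*1/6 + 1/6*1/6 = 1/6 = pi_R  (ok)

Answer: 1/5 19/30 1/6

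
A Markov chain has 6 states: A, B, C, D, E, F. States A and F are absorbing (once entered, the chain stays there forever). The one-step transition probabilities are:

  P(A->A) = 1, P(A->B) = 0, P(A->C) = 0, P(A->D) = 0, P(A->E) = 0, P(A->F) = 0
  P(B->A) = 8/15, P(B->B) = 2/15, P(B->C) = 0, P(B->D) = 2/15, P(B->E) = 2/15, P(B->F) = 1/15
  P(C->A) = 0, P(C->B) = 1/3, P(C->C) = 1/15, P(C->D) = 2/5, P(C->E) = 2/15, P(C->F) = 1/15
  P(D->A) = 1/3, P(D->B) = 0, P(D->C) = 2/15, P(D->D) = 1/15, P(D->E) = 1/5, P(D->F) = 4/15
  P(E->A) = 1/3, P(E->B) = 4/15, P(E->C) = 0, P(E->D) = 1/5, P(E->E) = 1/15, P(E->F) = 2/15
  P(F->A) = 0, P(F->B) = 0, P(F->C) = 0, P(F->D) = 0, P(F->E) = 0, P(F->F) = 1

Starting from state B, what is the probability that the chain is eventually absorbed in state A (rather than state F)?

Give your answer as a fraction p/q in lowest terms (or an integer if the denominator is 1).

Answer: 12092/14757

Derivation:
Let a_i = P(absorbed in A | start in state i).
Boundary conditions: a_A = 1, a_F = 0.
For each transient state i, a_i = sum_j P(i->j) * a_j:
  a_B = 8/15*a_A + 2/15*a_B + 0*a_C + 2/15*a_D + 2/15*a_E + 1/15*a_F
  a_C = 0*a_A + 1/3*a_B + 1/15*a_C + 2/5*a_D + 2/15*a_E + 1/15*a_F
  a_D = 1/3*a_A + 0*a_B + 2/15*a_C + 1/15*a_D + 1/5*a_E + 4/15*a_F
  a_E = 1/3*a_A + 4/15*a_B + 0*a_C + 1/5*a_D + 1/15*a_E + 2/15*a_F

Substituting a_A = 1 and a_F = 0, rearrange to (I - Q) a = r where r[i] = P(i -> A):
  [13/15, 0, -2/15, -2/15] . (a_B, a_C, a_D, a_E) = 8/15
  [-1/3, 14/15, -2/5, -2/15] . (a_B, a_C, a_D, a_E) = 0
  [0, -2/15, 14/15, -1/5] . (a_B, a_C, a_D, a_E) = 1/3
  [-4/15, 0, -1/5, 14/15] . (a_B, a_C, a_D, a_E) = 1/3

Solving yields:
  a_B = 12092/14757
  a_C = 3222/4919
  a_D = 2977/4919
  a_E = 10639/14757

Starting state is B, so the absorption probability is a_B = 12092/14757.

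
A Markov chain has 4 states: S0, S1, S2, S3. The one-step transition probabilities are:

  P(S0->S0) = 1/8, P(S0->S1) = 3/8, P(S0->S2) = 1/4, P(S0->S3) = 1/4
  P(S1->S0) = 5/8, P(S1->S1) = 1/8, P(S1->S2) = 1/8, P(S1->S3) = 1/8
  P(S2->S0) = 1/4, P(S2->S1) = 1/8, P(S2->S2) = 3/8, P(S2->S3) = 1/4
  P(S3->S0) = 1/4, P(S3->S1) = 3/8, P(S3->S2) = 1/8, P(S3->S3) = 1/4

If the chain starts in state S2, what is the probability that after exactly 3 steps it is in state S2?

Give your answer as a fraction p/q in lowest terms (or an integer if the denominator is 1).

Computing P^3 by repeated multiplication:
P^1 =
  S0: [1/8, 3/8, 1/4, 1/4]
  S1: [5/8, 1/8, 1/8, 1/8]
  S2: [1/4, 1/8, 3/8, 1/4]
  S3: [1/4, 3/8, 1/8, 1/4]
P^2 =
  S0: [3/8, 7/32, 13/64, 13/64]
  S1: [7/32, 5/16, 15/64, 15/64]
  S2: [17/64, 1/4, 1/4, 15/64]
  S3: [23/64, 1/4, 3/16, 13/64]
P^3 =
  S0: [73/256, 69/256, 57/256, 57/256]
  S1: [87/256, 61/256, 27/128, 27/128]
  S2: [159/512, 1/4, 113/512, 7/32]
  S3: [153/512, 17/64, 111/512, 7/32]

(P^3)[S2 -> S2] = 113/512

Answer: 113/512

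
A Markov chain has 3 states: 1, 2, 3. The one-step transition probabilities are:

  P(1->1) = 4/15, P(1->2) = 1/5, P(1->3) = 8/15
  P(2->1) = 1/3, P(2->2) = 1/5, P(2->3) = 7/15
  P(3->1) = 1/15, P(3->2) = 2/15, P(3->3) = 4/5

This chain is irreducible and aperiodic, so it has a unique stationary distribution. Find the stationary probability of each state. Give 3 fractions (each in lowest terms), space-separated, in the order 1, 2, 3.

Answer: 11/82 25/164 117/164

Derivation:
The stationary distribution satisfies pi = pi * P, i.e.:
  pi_1 = 4/15*pi_1 + 1/3*pi_2 + 1/15*pi_3
  pi_2 = 1/5*pi_1 + 1/5*pi_2 + 2/15*pi_3
  pi_3 = 8/15*pi_1 + 7/15*pi_2 + 4/5*pi_3
with normalization: pi_1 + pi_2 + pi_3 = 1.

Using the first 2 balance equations plus normalization, the linear system A*pi = b is:
  [-11/15, 1/3, 1/15] . pi = 0
  [1/5, -4/5, 2/15] . pi = 0
  [1, 1, 1] . pi = 1

Solving yields:
  pi_1 = 11/82
  pi_2 = 25/164
  pi_3 = 117/164

Verification (pi * P):
  11/82*4/15 + 25/164*1/3 + 117/164*1/15 = 11/82 = pi_1  (ok)
  11/82*1/5 + 25/164*1/5 + 117/164*2/15 = 25/164 = pi_2  (ok)
  11/82*8/15 + 25/164*7/15 + 117/164*4/5 = 117/164 = pi_3  (ok)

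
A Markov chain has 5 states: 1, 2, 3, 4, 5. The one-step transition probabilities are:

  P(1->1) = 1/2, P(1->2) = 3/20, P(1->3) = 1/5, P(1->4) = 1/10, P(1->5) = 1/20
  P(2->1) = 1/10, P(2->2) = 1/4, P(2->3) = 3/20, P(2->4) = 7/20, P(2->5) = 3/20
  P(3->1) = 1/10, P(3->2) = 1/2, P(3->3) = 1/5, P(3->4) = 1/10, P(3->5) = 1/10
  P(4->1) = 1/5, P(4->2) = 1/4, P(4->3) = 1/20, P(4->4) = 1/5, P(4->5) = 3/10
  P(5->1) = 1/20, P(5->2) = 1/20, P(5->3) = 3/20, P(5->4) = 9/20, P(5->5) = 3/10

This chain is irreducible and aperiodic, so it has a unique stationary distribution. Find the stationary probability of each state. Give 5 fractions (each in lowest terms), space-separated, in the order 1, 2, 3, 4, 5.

Answer: 16930/88061 20112/88061 12495/88061 21854/88061 16670/88061

Derivation:
The stationary distribution satisfies pi = pi * P, i.e.:
  pi_1 = 1/2*pi_1 + 1/10*pi_2 + 1/10*pi_3 + 1/5*pi_4 + 1/20*pi_5
  pi_2 = 3/20*pi_1 + 1/4*pi_2 + 1/2*pi_3 + 1/4*pi_4 + 1/20*pi_5
  pi_3 = 1/5*pi_1 + 3/20*pi_2 + 1/5*pi_3 + 1/20*pi_4 + 3/20*pi_5
  pi_4 = 1/10*pi_1 + 7/20*pi_2 + 1/10*pi_3 + 1/5*pi_4 + 9/20*pi_5
  pi_5 = 1/20*pi_1 + 3/20*pi_2 + 1/10*pi_3 + 3/10*pi_4 + 3/10*pi_5
with normalization: pi_1 + pi_2 + pi_3 + pi_4 + pi_5 = 1.

Using the first 4 balance equations plus normalization, the linear system A*pi = b is:
  [-1/2, 1/10, 1/10, 1/5, 1/20] . pi = 0
  [3/20, -3/4, 1/2, 1/4, 1/20] . pi = 0
  [1/5, 3/20, -4/5, 1/20, 3/20] . pi = 0
  [1/10, 7/20, 1/10, -4/5, 9/20] . pi = 0
  [1, 1, 1, 1, 1] . pi = 1

Solving yields:
  pi_1 = 16930/88061
  pi_2 = 20112/88061
  pi_3 = 12495/88061
  pi_4 = 21854/88061
  pi_5 = 16670/88061

Verification (pi * P):
  16930/88061*1/2 + 20112/88061*1/10 + 12495/88061*1/10 + 21854/88061*1/5 + 16670/88061*1/20 = 16930/88061 = pi_1  (ok)
  16930/88061*3/20 + 20112/88061*1/4 + 12495/88061*1/2 + 21854/88061*1/4 + 16670/88061*1/20 = 20112/88061 = pi_2  (ok)
  16930/88061*1/5 + 20112/88061*3/20 + 12495/88061*1/5 + 21854/88061*1/20 + 16670/88061*3/20 = 12495/88061 = pi_3  (ok)
  16930/88061*1/10 + 20112/88061*7/20 + 12495/88061*1/10 + 21854/88061*1/5 + 16670/88061*9/20 = 21854/88061 = pi_4  (ok)
  16930/88061*1/20 + 20112/88061*3/20 + 12495/88061*1/10 + 21854/88061*3/10 + 16670/88061*3/10 = 16670/88061 = pi_5  (ok)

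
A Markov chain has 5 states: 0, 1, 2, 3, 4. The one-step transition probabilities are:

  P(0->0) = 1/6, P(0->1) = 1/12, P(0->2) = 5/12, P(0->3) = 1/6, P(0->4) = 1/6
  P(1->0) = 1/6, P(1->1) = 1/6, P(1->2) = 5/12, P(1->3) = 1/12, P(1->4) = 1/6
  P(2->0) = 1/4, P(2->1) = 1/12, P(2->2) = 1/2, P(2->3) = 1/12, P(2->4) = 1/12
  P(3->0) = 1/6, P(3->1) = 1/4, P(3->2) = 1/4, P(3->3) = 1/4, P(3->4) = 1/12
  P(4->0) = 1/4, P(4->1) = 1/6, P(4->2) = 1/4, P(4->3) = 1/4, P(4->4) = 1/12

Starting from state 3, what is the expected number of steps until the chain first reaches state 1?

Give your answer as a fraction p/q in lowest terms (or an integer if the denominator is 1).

Let h_i = expected steps to first reach 1 from state i.
Boundary: h_1 = 0.
First-step equations for the other states:
  h_0 = 1 + 1/6*h_0 + 1/12*h_1 + 5/12*h_2 + 1/6*h_3 + 1/6*h_4
  h_2 = 1 + 1/4*h_0 + 1/12*h_1 + 1/2*h_2 + 1/12*h_3 + 1/12*h_4
  h_3 = 1 + 1/6*h_0 + 1/4*h_1 + 1/4*h_2 + 1/4*h_3 + 1/12*h_4
  h_4 = 1 + 1/4*h_0 + 1/6*h_1 + 1/4*h_2 + 1/4*h_3 + 1/12*h_4

Substituting h_1 = 0 and rearranging gives the linear system (I - Q) h = 1:
  [5/6, -5/12, -1/6, -1/6] . (h_0, h_2, h_3, h_4) = 1
  [-1/4, 1/2, -1/12, -1/12] . (h_0, h_2, h_3, h_4) = 1
  [-1/6, -1/4, 3/4, -1/12] . (h_0, h_2, h_3, h_4) = 1
  [-1/4, -1/4, -1/4, 11/12] . (h_0, h_2, h_3, h_4) = 1

Solving yields:
  h_0 = 9216/1091
  h_2 = 9444/1091
  h_3 = 7578/1091
  h_4 = 8346/1091

Starting state is 3, so the expected hitting time is h_3 = 7578/1091.

Answer: 7578/1091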